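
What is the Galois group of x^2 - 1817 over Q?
Gal(K/Q) = Z/2Z (cyclic of order 2)

x^2 - 1817 is irreducible over Q since 1817 is not a rational square. The splitting field Q(sqrt(1817)) has degree 2 over Q, and its unique nontrivial automorphism is sqrt(1817) ↦ -sqrt(1817). Hence Gal(Q(sqrt(1817))/Q) = Z/2Z.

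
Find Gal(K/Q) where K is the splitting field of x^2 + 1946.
Gal(K/Q) = Z/2Z (cyclic of order 2)

x^2 + 1946 is irreducible over Q since -1946 is not a rational square. The splitting field Q(sqrt(-1946)) has degree 2 over Q, and its unique nontrivial automorphism is sqrt(-1946) ↦ -sqrt(-1946). Hence Gal(Q(sqrt(-1946))/Q) = Z/2Z.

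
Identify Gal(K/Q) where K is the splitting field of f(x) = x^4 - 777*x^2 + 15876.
Gal(K/Q) = Z/2Z (cyclic of order 2)

f factors as (x^2 - 21)(x^2 - 756), so the splitting field is K = Q(sqrt(21), sqrt(756)). The squarefree part of 21 is 21 and the squarefree part of 756 is also 21, so sqrt(21) and sqrt(756) are both rational multiples of sqrt(21). Hence Q(sqrt(21)) = Q(sqrt(756)) = Q(sqrt(21)), and the splitting field collapses to a single degree-2 extension with Galois group Z/2Z.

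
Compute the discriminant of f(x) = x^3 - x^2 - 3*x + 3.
Δ = 48

For x^3 + a x^2 + b x + c the discriminant is Δ = 18 a b c - 4 a^3 c + a^2 b^2 - 4 b^3 - 27 c^2.
Plug a = -1, b = -3, c = 3:
  18*(-1)*(-3)*(3) - 4*(-1)^3*(3) + (-1)^2*(-3)^2 - 4*(-3)^3 - 27*(3)^2
  = 162 + (12) + 9 + (108) + (-243)
  = 48.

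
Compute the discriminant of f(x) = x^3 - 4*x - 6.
Δ = -716

For a depressed cubic x^3 + p x + q the discriminant is Δ = -4 p^3 - 27 q^2 = -4*(-4)^3 - 27*(-6)^2 = 256 - 972 = -716.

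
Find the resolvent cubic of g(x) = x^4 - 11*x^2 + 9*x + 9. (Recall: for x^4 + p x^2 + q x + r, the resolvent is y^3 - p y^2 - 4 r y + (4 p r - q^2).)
h(y) = y^3 + 11*y^2 - 36*y - 477

Identify coefficients: p = -11, q = 9, r = 9.
Plug into h(y) = y^3 - p y^2 - 4 r y + (4 p r - q^2):
  h(y) = y^3 - (-11) y^2 - 4*(9) y + (4*(-11)*(9) - (9)^2)
       = y^3 + (11) y^2 + (-36) y + (-477).
Simplifying: h(y) = y^3 + 11*y^2 - 36*y - 477.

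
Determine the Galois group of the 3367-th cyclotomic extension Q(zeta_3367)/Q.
|Gal(Q(zeta_3367)/Q)| = phi(3367) = 2592; group ≅ (Z/3367Z)^* ≅ Z/6Z × Z/12Z × Z/36Z

The n-th cyclotomic polynomial Φ_3367(x) is the minimal polynomial of zeta_3367 over Q and has degree phi(3367) = 2592. So Q(zeta_3367) is a degree-2592 Galois extension with Galois group (Z/3367Z)^*. By CRT, (Z/3367Z)^* ≅ (Z/7Z)^* × (Z/13Z)^* × (Z/37Z)^*. Each prime-power unit group is (Z/7Z)^* ≅ Z/6Z; (Z/13Z)^* ≅ Z/12Z; (Z/37Z)^* ≅ Z/36Z. Hence Gal(Q(zeta_3367)/Q) ≅ Z/6Z × Z/12Z × Z/36Z.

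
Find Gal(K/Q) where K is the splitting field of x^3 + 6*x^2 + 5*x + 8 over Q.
Gal(K/Q) = S_3 (symmetric group of order 6)

Compute the discriminant of x^3 + (6)*x^2 + (5)*x + (8): Δ = -3920. Since Δ is not a rational square, the Galois group is not contained in A_3; it must be the full S_3 (irreducibility of the cubic rules out anything smaller).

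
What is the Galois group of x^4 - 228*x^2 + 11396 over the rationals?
Gal(K/Q) = V_4 (Klein four-group, Z/2Z × Z/2Z)

f factors as (x^2 - 154)(x^2 - 74), so the splitting field is K = Q(sqrt(154), sqrt(74)). The elements 154, 74, 11396 are all non-squares in Q, so sqrt(154) and sqrt(74) generate independent quadratic extensions. Thus [K:Q] = 4 and Gal(K/Q) is generated by the two order-2 automorphisms sqrt(154) ↦ -sqrt(154) and sqrt(74) ↦ -sqrt(74), giving V_4.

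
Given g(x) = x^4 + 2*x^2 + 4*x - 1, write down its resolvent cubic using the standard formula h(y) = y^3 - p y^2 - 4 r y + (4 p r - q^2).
h(y) = y^3 - 2*y^2 + 4*y - 24

Identify coefficients: p = 2, q = 4, r = -1.
Plug into h(y) = y^3 - p y^2 - 4 r y + (4 p r - q^2):
  h(y) = y^3 - (2) y^2 - 4*(-1) y + (4*(2)*(-1) - (4)^2)
       = y^3 + (-2) y^2 + (4) y + (-24).
Simplifying: h(y) = y^3 - 2*y^2 + 4*y - 24.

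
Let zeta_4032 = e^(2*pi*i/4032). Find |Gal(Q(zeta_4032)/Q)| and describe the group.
|Gal(Q(zeta_4032)/Q)| = phi(4032) = 1152; group ≅ (Z/4032Z)^* ≅ Z/2Z × Z/6Z × Z/6Z × Z/16Z

The n-th cyclotomic polynomial Φ_4032(x) is the minimal polynomial of zeta_4032 over Q and has degree phi(4032) = 1152. So Q(zeta_4032) is a degree-1152 Galois extension with Galois group (Z/4032Z)^*. By CRT, (Z/4032Z)^* ≅ (Z/64Z)^* × (Z/9Z)^* × (Z/7Z)^*. Each prime-power unit group is (Z/64Z)^* ≅ Z/2Z × Z/16Z; (Z/9Z)^* ≅ Z/6Z; (Z/7Z)^* ≅ Z/6Z. Hence Gal(Q(zeta_4032)/Q) ≅ Z/2Z × Z/6Z × Z/6Z × Z/16Z.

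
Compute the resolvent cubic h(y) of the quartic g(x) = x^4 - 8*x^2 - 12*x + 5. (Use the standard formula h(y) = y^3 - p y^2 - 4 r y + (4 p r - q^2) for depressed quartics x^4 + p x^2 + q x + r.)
h(y) = y^3 + 8*y^2 - 20*y - 304

Identify coefficients: p = -8, q = -12, r = 5.
Plug into h(y) = y^3 - p y^2 - 4 r y + (4 p r - q^2):
  h(y) = y^3 - (-8) y^2 - 4*(5) y + (4*(-8)*(5) - (-12)^2)
       = y^3 + (8) y^2 + (-20) y + (-304).
Simplifying: h(y) = y^3 + 8*y^2 - 20*y - 304.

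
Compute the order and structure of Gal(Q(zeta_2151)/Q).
|Gal(Q(zeta_2151)/Q)| = phi(2151) = 1428; group ≅ (Z/2151Z)^* ≅ Z/6Z × Z/238Z

The n-th cyclotomic polynomial Φ_2151(x) is the minimal polynomial of zeta_2151 over Q and has degree phi(2151) = 1428. So Q(zeta_2151) is a degree-1428 Galois extension with Galois group (Z/2151Z)^*. By CRT, (Z/2151Z)^* ≅ (Z/9Z)^* × (Z/239Z)^*. Each prime-power unit group is (Z/9Z)^* ≅ Z/6Z; (Z/239Z)^* ≅ Z/238Z. Hence Gal(Q(zeta_2151)/Q) ≅ Z/6Z × Z/238Z.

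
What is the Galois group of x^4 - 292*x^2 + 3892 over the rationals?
Gal(K/Q) = V_4 (Klein four-group, Z/2Z × Z/2Z)

f factors as (x^2 - 278)(x^2 - 14), so the splitting field is K = Q(sqrt(278), sqrt(14)). The elements 278, 14, 3892 are all non-squares in Q, so sqrt(278) and sqrt(14) generate independent quadratic extensions. Thus [K:Q] = 4 and Gal(K/Q) is generated by the two order-2 automorphisms sqrt(278) ↦ -sqrt(278) and sqrt(14) ↦ -sqrt(14), giving V_4.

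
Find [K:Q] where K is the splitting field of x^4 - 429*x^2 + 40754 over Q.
[K:Q] = 4

f factors as (x^2 - 142)(x^2 - 287); the splitting field is K = Q(sqrt(142), sqrt(287)). Since 142, 287, and 40754 are all non-squares in Q, the three subfields Q(sqrt(142)), Q(sqrt(287)), Q(sqrt(40754)) are distinct degree-2 extensions, so [K:Q] = 4 (Klein four Galois group).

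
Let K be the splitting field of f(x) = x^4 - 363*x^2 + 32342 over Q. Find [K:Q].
[K:Q] = 4

f factors as (x^2 - 157)(x^2 - 206); the splitting field is K = Q(sqrt(157), sqrt(206)). Since 157, 206, and 32342 are all non-squares in Q, the three subfields Q(sqrt(157)), Q(sqrt(206)), Q(sqrt(32342)) are distinct degree-2 extensions, so [K:Q] = 4 (Klein four Galois group).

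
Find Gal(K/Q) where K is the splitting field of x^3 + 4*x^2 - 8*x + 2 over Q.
Gal(K/Q) = S_3 (symmetric group of order 6)

Compute the discriminant of x^3 + (4)*x^2 + (-8)*x + (2): Δ = 1300. Since Δ is not a rational square, the Galois group is not contained in A_3; it must be the full S_3 (irreducibility of the cubic rules out anything smaller).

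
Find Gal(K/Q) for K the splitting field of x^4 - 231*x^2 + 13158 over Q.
Gal(K/Q) = V_4 (Klein four-group, Z/2Z × Z/2Z)

f factors as (x^2 - 129)(x^2 - 102), so the splitting field is K = Q(sqrt(129), sqrt(102)). The elements 129, 102, 13158 are all non-squares in Q, so sqrt(129) and sqrt(102) generate independent quadratic extensions. Thus [K:Q] = 4 and Gal(K/Q) is generated by the two order-2 automorphisms sqrt(129) ↦ -sqrt(129) and sqrt(102) ↦ -sqrt(102), giving V_4.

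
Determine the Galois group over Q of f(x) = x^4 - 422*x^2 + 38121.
Gal(K/Q) = V_4 (Klein four-group, Z/2Z × Z/2Z)

f factors as (x^2 - 291)(x^2 - 131), so the splitting field is K = Q(sqrt(291), sqrt(131)). The elements 291, 131, 38121 are all non-squares in Q, so sqrt(291) and sqrt(131) generate independent quadratic extensions. Thus [K:Q] = 4 and Gal(K/Q) is generated by the two order-2 automorphisms sqrt(291) ↦ -sqrt(291) and sqrt(131) ↦ -sqrt(131), giving V_4.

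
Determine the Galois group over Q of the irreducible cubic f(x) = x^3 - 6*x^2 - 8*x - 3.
Gal(K/Q) = S_3 (symmetric group of order 6)

Compute the discriminant of x^3 + (-6)*x^2 + (-8)*x + (-3): Δ = -1075. Since Δ is not a rational square, the Galois group is not contained in A_3; it must be the full S_3 (irreducibility of the cubic rules out anything smaller).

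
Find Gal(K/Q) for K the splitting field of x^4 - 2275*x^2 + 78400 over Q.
Gal(K/Q) = Z/2Z (cyclic of order 2)

f factors as (x^2 - 35)(x^2 - 2240), so the splitting field is K = Q(sqrt(35), sqrt(2240)). The squarefree part of 35 is 35 and the squarefree part of 2240 is also 35, so sqrt(35) and sqrt(2240) are both rational multiples of sqrt(35). Hence Q(sqrt(35)) = Q(sqrt(2240)) = Q(sqrt(35)), and the splitting field collapses to a single degree-2 extension with Galois group Z/2Z.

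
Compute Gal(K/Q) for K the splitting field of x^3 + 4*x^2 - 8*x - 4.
Gal(K/Q) = S_3 (symmetric group of order 6)

Compute the discriminant of x^3 + (4)*x^2 + (-8)*x + (-4): Δ = 5968. Since Δ is not a rational square, the Galois group is not contained in A_3; it must be the full S_3 (irreducibility of the cubic rules out anything smaller).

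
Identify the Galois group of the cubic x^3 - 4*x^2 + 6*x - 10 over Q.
Gal(K/Q) = S_3 (symmetric group of order 6)

Compute the discriminant of x^3 + (-4)*x^2 + (6)*x + (-10): Δ = -1228. Since Δ is not a rational square, the Galois group is not contained in A_3; it must be the full S_3 (irreducibility of the cubic rules out anything smaller).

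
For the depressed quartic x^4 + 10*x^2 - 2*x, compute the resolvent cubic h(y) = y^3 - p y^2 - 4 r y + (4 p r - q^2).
h(y) = y^3 - 10*y^2 - 4

Identify coefficients: p = 10, q = -2, r = 0.
Plug into h(y) = y^3 - p y^2 - 4 r y + (4 p r - q^2):
  h(y) = y^3 - (10) y^2 - 4*(0) y + (4*(10)*(0) - (-2)^2)
       = y^3 + (-10) y^2 + (0) y + (-4).
Simplifying: h(y) = y^3 - 10*y^2 - 4.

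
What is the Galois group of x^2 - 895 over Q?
Gal(K/Q) = Z/2Z (cyclic of order 2)

x^2 - 895 is irreducible over Q since 895 is not a rational square. The splitting field Q(sqrt(895)) has degree 2 over Q, and its unique nontrivial automorphism is sqrt(895) ↦ -sqrt(895). Hence Gal(Q(sqrt(895))/Q) = Z/2Z.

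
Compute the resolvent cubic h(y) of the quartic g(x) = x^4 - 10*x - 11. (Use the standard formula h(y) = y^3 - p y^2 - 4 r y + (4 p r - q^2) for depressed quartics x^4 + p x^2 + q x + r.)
h(y) = y^3 + 44*y - 100

Identify coefficients: p = 0, q = -10, r = -11.
Plug into h(y) = y^3 - p y^2 - 4 r y + (4 p r - q^2):
  h(y) = y^3 - (0) y^2 - 4*(-11) y + (4*(0)*(-11) - (-10)^2)
       = y^3 + (0) y^2 + (44) y + (-100).
Simplifying: h(y) = y^3 + 44*y - 100.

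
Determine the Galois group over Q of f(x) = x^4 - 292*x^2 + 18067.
Gal(K/Q) = V_4 (Klein four-group, Z/2Z × Z/2Z)

f factors as (x^2 - 203)(x^2 - 89), so the splitting field is K = Q(sqrt(203), sqrt(89)). The elements 203, 89, 18067 are all non-squares in Q, so sqrt(203) and sqrt(89) generate independent quadratic extensions. Thus [K:Q] = 4 and Gal(K/Q) is generated by the two order-2 automorphisms sqrt(203) ↦ -sqrt(203) and sqrt(89) ↦ -sqrt(89), giving V_4.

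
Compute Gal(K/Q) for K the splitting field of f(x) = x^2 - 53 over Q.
Gal(K/Q) = Z/2Z (cyclic of order 2)

x^2 - 53 is irreducible over Q since 53 is not a rational square. The splitting field Q(sqrt(53)) has degree 2 over Q, and its unique nontrivial automorphism is sqrt(53) ↦ -sqrt(53). Hence Gal(Q(sqrt(53))/Q) = Z/2Z.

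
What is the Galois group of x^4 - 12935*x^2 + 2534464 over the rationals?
Gal(K/Q) = Z/2Z (cyclic of order 2)

f factors as (x^2 - 12736)(x^2 - 199), so the splitting field is K = Q(sqrt(12736), sqrt(199)). The squarefree part of 12736 is 199 and the squarefree part of 199 is also 199, so sqrt(12736) and sqrt(199) are both rational multiples of sqrt(199). Hence Q(sqrt(12736)) = Q(sqrt(199)) = Q(sqrt(199)), and the splitting field collapses to a single degree-2 extension with Galois group Z/2Z.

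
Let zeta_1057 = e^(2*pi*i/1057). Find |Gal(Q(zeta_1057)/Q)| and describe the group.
|Gal(Q(zeta_1057)/Q)| = phi(1057) = 900; group ≅ (Z/1057Z)^* ≅ Z/6Z × Z/150Z

The n-th cyclotomic polynomial Φ_1057(x) is the minimal polynomial of zeta_1057 over Q and has degree phi(1057) = 900. So Q(zeta_1057) is a degree-900 Galois extension with Galois group (Z/1057Z)^*. By CRT, (Z/1057Z)^* ≅ (Z/7Z)^* × (Z/151Z)^*. Each prime-power unit group is (Z/7Z)^* ≅ Z/6Z; (Z/151Z)^* ≅ Z/150Z. Hence Gal(Q(zeta_1057)/Q) ≅ Z/6Z × Z/150Z.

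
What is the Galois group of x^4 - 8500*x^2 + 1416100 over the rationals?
Gal(K/Q) = Z/2Z (cyclic of order 2)

f factors as (x^2 - 8330)(x^2 - 170), so the splitting field is K = Q(sqrt(8330), sqrt(170)). The squarefree part of 8330 is 170 and the squarefree part of 170 is also 170, so sqrt(8330) and sqrt(170) are both rational multiples of sqrt(170). Hence Q(sqrt(8330)) = Q(sqrt(170)) = Q(sqrt(170)), and the splitting field collapses to a single degree-2 extension with Galois group Z/2Z.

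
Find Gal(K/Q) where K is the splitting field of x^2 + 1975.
Gal(K/Q) = Z/2Z (cyclic of order 2)

x^2 + 1975 is irreducible over Q since -1975 is not a rational square. The splitting field Q(sqrt(-1975)) has degree 2 over Q, and its unique nontrivial automorphism is sqrt(-1975) ↦ -sqrt(-1975). Hence Gal(Q(sqrt(-1975))/Q) = Z/2Z.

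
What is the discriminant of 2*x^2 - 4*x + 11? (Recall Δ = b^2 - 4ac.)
Δ = -72

For a quadratic a x^2 + b x + c the discriminant is Δ = b^2 - 4ac = (-4)^2 - 4*(2)*(11) = 16 - (88) = -72.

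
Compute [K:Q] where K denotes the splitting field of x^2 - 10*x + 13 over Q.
[K:Q] = 2

The discriminant of x^2 + (-10)*x + (13) is b^2 - 4c = 100 - (52) = 48. Since 48 is not a perfect square in Q, the polynomial is irreducible over Q. Its two roots generate a degree-2 extension, so [K:Q] = 2.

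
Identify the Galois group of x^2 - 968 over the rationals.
Gal(K/Q) = Z/2Z (cyclic of order 2)

x^2 - 968 is irreducible over Q since 968 is not a rational square. The splitting field Q(sqrt(968)) has degree 2 over Q, and its unique nontrivial automorphism is sqrt(968) ↦ -sqrt(968). Hence Gal(Q(sqrt(968))/Q) = Z/2Z.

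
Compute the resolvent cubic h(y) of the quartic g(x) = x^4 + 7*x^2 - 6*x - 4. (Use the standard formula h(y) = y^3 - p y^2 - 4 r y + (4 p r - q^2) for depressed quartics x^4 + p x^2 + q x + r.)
h(y) = y^3 - 7*y^2 + 16*y - 148

Identify coefficients: p = 7, q = -6, r = -4.
Plug into h(y) = y^3 - p y^2 - 4 r y + (4 p r - q^2):
  h(y) = y^3 - (7) y^2 - 4*(-4) y + (4*(7)*(-4) - (-6)^2)
       = y^3 + (-7) y^2 + (16) y + (-148).
Simplifying: h(y) = y^3 - 7*y^2 + 16*y - 148.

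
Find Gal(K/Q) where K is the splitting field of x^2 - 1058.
Gal(K/Q) = Z/2Z (cyclic of order 2)

x^2 - 1058 is irreducible over Q since 1058 is not a rational square. The splitting field Q(sqrt(1058)) has degree 2 over Q, and its unique nontrivial automorphism is sqrt(1058) ↦ -sqrt(1058). Hence Gal(Q(sqrt(1058))/Q) = Z/2Z.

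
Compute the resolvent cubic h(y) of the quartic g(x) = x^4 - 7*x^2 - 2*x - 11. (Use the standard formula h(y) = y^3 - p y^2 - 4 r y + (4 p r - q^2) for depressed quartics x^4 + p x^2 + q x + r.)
h(y) = y^3 + 7*y^2 + 44*y + 304

Identify coefficients: p = -7, q = -2, r = -11.
Plug into h(y) = y^3 - p y^2 - 4 r y + (4 p r - q^2):
  h(y) = y^3 - (-7) y^2 - 4*(-11) y + (4*(-7)*(-11) - (-2)^2)
       = y^3 + (7) y^2 + (44) y + (304).
Simplifying: h(y) = y^3 + 7*y^2 + 44*y + 304.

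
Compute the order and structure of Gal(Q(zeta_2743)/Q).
|Gal(Q(zeta_2743)/Q)| = phi(2743) = 2520; group ≅ (Z/2743Z)^* ≅ Z/12Z × Z/210Z

The n-th cyclotomic polynomial Φ_2743(x) is the minimal polynomial of zeta_2743 over Q and has degree phi(2743) = 2520. So Q(zeta_2743) is a degree-2520 Galois extension with Galois group (Z/2743Z)^*. By CRT, (Z/2743Z)^* ≅ (Z/13Z)^* × (Z/211Z)^*. Each prime-power unit group is (Z/13Z)^* ≅ Z/12Z; (Z/211Z)^* ≅ Z/210Z. Hence Gal(Q(zeta_2743)/Q) ≅ Z/12Z × Z/210Z.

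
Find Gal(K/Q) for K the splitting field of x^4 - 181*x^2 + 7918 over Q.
Gal(K/Q) = V_4 (Klein four-group, Z/2Z × Z/2Z)

f factors as (x^2 - 74)(x^2 - 107), so the splitting field is K = Q(sqrt(74), sqrt(107)). The elements 74, 107, 7918 are all non-squares in Q, so sqrt(74) and sqrt(107) generate independent quadratic extensions. Thus [K:Q] = 4 and Gal(K/Q) is generated by the two order-2 automorphisms sqrt(74) ↦ -sqrt(74) and sqrt(107) ↦ -sqrt(107), giving V_4.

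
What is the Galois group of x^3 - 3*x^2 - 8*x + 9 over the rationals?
Gal(K/Q) = S_3 (symmetric group of order 6)

Compute the discriminant of x^3 + (-3)*x^2 + (-8)*x + (9): Δ = 5297. Since Δ is not a rational square, the Galois group is not contained in A_3; it must be the full S_3 (irreducibility of the cubic rules out anything smaller).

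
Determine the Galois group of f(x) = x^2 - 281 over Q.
Gal(K/Q) = Z/2Z (cyclic of order 2)

x^2 - 281 is irreducible over Q since 281 is not a rational square. The splitting field Q(sqrt(281)) has degree 2 over Q, and its unique nontrivial automorphism is sqrt(281) ↦ -sqrt(281). Hence Gal(Q(sqrt(281))/Q) = Z/2Z.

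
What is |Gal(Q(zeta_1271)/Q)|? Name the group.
|Gal(Q(zeta_1271)/Q)| = phi(1271) = 1200; group ≅ (Z/1271Z)^* ≅ Z/30Z × Z/40Z

The n-th cyclotomic polynomial Φ_1271(x) is the minimal polynomial of zeta_1271 over Q and has degree phi(1271) = 1200. So Q(zeta_1271) is a degree-1200 Galois extension with Galois group (Z/1271Z)^*. By CRT, (Z/1271Z)^* ≅ (Z/31Z)^* × (Z/41Z)^*. Each prime-power unit group is (Z/31Z)^* ≅ Z/30Z; (Z/41Z)^* ≅ Z/40Z. Hence Gal(Q(zeta_1271)/Q) ≅ Z/30Z × Z/40Z.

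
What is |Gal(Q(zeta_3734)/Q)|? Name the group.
|Gal(Q(zeta_3734)/Q)| = phi(3734) = 1866; group ≅ (Z/3734Z)^* ≅ Z/1866Z

The n-th cyclotomic polynomial Φ_3734(x) is the minimal polynomial of zeta_3734 over Q and has degree phi(3734) = 1866. So Q(zeta_3734) is a degree-1866 Galois extension with Galois group (Z/3734Z)^*. By CRT, (Z/3734Z)^* ≅ (Z/2Z)^* × (Z/1867Z)^*. Each prime-power unit group is (Z/2Z)^* ≅ trivial group (order 1); (Z/1867Z)^* ≅ Z/1866Z. Hence Gal(Q(zeta_3734)/Q) ≅ Z/1866Z.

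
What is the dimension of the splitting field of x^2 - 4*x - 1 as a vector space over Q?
[K:Q] = 2

The discriminant of x^2 + (-4)*x + (-1) is b^2 - 4c = 16 - (-4) = 20. Since 20 is not a perfect square in Q, the polynomial is irreducible over Q. Its two roots generate a degree-2 extension, so [K:Q] = 2.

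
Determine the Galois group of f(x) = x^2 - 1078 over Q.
Gal(K/Q) = Z/2Z (cyclic of order 2)

x^2 - 1078 is irreducible over Q since 1078 is not a rational square. The splitting field Q(sqrt(1078)) has degree 2 over Q, and its unique nontrivial automorphism is sqrt(1078) ↦ -sqrt(1078). Hence Gal(Q(sqrt(1078))/Q) = Z/2Z.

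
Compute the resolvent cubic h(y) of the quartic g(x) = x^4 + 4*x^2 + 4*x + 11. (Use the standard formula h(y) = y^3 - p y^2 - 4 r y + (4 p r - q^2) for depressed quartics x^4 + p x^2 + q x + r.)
h(y) = y^3 - 4*y^2 - 44*y + 160

Identify coefficients: p = 4, q = 4, r = 11.
Plug into h(y) = y^3 - p y^2 - 4 r y + (4 p r - q^2):
  h(y) = y^3 - (4) y^2 - 4*(11) y + (4*(4)*(11) - (4)^2)
       = y^3 + (-4) y^2 + (-44) y + (160).
Simplifying: h(y) = y^3 - 4*y^2 - 44*y + 160.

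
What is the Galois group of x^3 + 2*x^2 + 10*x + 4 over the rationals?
Gal(K/Q) = S_3 (symmetric group of order 6)

Compute the discriminant of x^3 + (2)*x^2 + (10)*x + (4): Δ = -2720. Since Δ is not a rational square, the Galois group is not contained in A_3; it must be the full S_3 (irreducibility of the cubic rules out anything smaller).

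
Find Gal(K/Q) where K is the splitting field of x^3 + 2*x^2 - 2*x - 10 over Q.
Gal(K/Q) = S_3 (symmetric group of order 6)

Compute the discriminant of x^3 + (2)*x^2 + (-2)*x + (-10): Δ = -1612. Since Δ is not a rational square, the Galois group is not contained in A_3; it must be the full S_3 (irreducibility of the cubic rules out anything smaller).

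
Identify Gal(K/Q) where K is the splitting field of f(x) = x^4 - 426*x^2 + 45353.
Gal(K/Q) = V_4 (Klein four-group, Z/2Z × Z/2Z)

f factors as (x^2 - 209)(x^2 - 217), so the splitting field is K = Q(sqrt(209), sqrt(217)). The elements 209, 217, 45353 are all non-squares in Q, so sqrt(209) and sqrt(217) generate independent quadratic extensions. Thus [K:Q] = 4 and Gal(K/Q) is generated by the two order-2 automorphisms sqrt(209) ↦ -sqrt(209) and sqrt(217) ↦ -sqrt(217), giving V_4.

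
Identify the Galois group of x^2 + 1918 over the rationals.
Gal(K/Q) = Z/2Z (cyclic of order 2)

x^2 + 1918 is irreducible over Q since -1918 is not a rational square. The splitting field Q(sqrt(-1918)) has degree 2 over Q, and its unique nontrivial automorphism is sqrt(-1918) ↦ -sqrt(-1918). Hence Gal(Q(sqrt(-1918))/Q) = Z/2Z.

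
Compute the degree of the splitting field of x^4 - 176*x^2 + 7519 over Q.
[K:Q] = 4

f factors as (x^2 - 103)(x^2 - 73); the splitting field is K = Q(sqrt(103), sqrt(73)). Since 103, 73, and 7519 are all non-squares in Q, the three subfields Q(sqrt(103)), Q(sqrt(73)), Q(sqrt(7519)) are distinct degree-2 extensions, so [K:Q] = 4 (Klein four Galois group).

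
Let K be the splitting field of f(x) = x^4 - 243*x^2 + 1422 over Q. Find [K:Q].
[K:Q] = 4

f factors as (x^2 - 237)(x^2 - 6); the splitting field is K = Q(sqrt(237), sqrt(6)). Since 237, 6, and 1422 are all non-squares in Q, the three subfields Q(sqrt(237)), Q(sqrt(6)), Q(sqrt(1422)) are distinct degree-2 extensions, so [K:Q] = 4 (Klein four Galois group).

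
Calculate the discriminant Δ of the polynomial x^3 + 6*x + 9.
Δ = -3051

For a depressed cubic x^3 + p x + q the discriminant is Δ = -4 p^3 - 27 q^2 = -4*(6)^3 - 27*(9)^2 = -864 - 2187 = -3051.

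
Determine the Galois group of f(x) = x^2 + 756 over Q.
Gal(K/Q) = Z/2Z (cyclic of order 2)

x^2 + 756 is irreducible over Q since -756 is not a rational square. The splitting field Q(sqrt(-756)) has degree 2 over Q, and its unique nontrivial automorphism is sqrt(-756) ↦ -sqrt(-756). Hence Gal(Q(sqrt(-756))/Q) = Z/2Z.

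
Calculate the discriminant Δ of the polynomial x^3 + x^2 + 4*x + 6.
Δ = -804

For x^3 + a x^2 + b x + c the discriminant is Δ = 18 a b c - 4 a^3 c + a^2 b^2 - 4 b^3 - 27 c^2.
Plug a = 1, b = 4, c = 6:
  18*(1)*(4)*(6) - 4*(1)^3*(6) + (1)^2*(4)^2 - 4*(4)^3 - 27*(6)^2
  = 432 + (-24) + 16 + (-256) + (-972)
  = -804.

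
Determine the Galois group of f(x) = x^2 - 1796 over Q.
Gal(K/Q) = Z/2Z (cyclic of order 2)

x^2 - 1796 is irreducible over Q since 1796 is not a rational square. The splitting field Q(sqrt(1796)) has degree 2 over Q, and its unique nontrivial automorphism is sqrt(1796) ↦ -sqrt(1796). Hence Gal(Q(sqrt(1796))/Q) = Z/2Z.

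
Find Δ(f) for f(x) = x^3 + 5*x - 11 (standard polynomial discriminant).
Δ = -3767

For a depressed cubic x^3 + p x + q the discriminant is Δ = -4 p^3 - 27 q^2 = -4*(5)^3 - 27*(-11)^2 = -500 - 3267 = -3767.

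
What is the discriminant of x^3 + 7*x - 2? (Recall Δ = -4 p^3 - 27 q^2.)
Δ = -1480

For a depressed cubic x^3 + p x + q the discriminant is Δ = -4 p^3 - 27 q^2 = -4*(7)^3 - 27*(-2)^2 = -1372 - 108 = -1480.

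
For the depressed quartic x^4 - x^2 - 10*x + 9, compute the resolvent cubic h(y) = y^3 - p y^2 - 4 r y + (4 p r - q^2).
h(y) = y^3 + y^2 - 36*y - 136

Identify coefficients: p = -1, q = -10, r = 9.
Plug into h(y) = y^3 - p y^2 - 4 r y + (4 p r - q^2):
  h(y) = y^3 - (-1) y^2 - 4*(9) y + (4*(-1)*(9) - (-10)^2)
       = y^3 + (1) y^2 + (-36) y + (-136).
Simplifying: h(y) = y^3 + y^2 - 36*y - 136.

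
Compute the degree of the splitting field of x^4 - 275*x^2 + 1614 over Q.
[K:Q] = 4

f factors as (x^2 - 6)(x^2 - 269); the splitting field is K = Q(sqrt(6), sqrt(269)). Since 6, 269, and 1614 are all non-squares in Q, the three subfields Q(sqrt(6)), Q(sqrt(269)), Q(sqrt(1614)) are distinct degree-2 extensions, so [K:Q] = 4 (Klein four Galois group).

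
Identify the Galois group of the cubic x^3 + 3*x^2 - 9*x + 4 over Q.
Gal(K/Q) = S_3 (symmetric group of order 6)

Compute the discriminant of x^3 + (3)*x^2 + (-9)*x + (4): Δ = 837. Since Δ is not a rational square, the Galois group is not contained in A_3; it must be the full S_3 (irreducibility of the cubic rules out anything smaller).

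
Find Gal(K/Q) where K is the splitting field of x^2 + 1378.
Gal(K/Q) = Z/2Z (cyclic of order 2)

x^2 + 1378 is irreducible over Q since -1378 is not a rational square. The splitting field Q(sqrt(-1378)) has degree 2 over Q, and its unique nontrivial automorphism is sqrt(-1378) ↦ -sqrt(-1378). Hence Gal(Q(sqrt(-1378))/Q) = Z/2Z.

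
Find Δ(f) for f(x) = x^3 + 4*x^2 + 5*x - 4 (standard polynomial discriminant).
Δ = -948

For x^3 + a x^2 + b x + c the discriminant is Δ = 18 a b c - 4 a^3 c + a^2 b^2 - 4 b^3 - 27 c^2.
Plug a = 4, b = 5, c = -4:
  18*(4)*(5)*(-4) - 4*(4)^3*(-4) + (4)^2*(5)^2 - 4*(5)^3 - 27*(-4)^2
  = -1440 + (1024) + 400 + (-500) + (-432)
  = -948.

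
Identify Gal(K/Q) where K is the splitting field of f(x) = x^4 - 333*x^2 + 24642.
Gal(K/Q) = V_4 (Klein four-group, Z/2Z × Z/2Z)

f factors as (x^2 - 222)(x^2 - 111), so the splitting field is K = Q(sqrt(222), sqrt(111)). The elements 222, 111, 24642 are all non-squares in Q, so sqrt(222) and sqrt(111) generate independent quadratic extensions. Thus [K:Q] = 4 and Gal(K/Q) is generated by the two order-2 automorphisms sqrt(222) ↦ -sqrt(222) and sqrt(111) ↦ -sqrt(111), giving V_4.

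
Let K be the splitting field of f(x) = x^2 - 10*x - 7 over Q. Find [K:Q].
[K:Q] = 2

The discriminant of x^2 + (-10)*x + (-7) is b^2 - 4c = 100 - (-28) = 128. Since 128 is not a perfect square in Q, the polynomial is irreducible over Q. Its two roots generate a degree-2 extension, so [K:Q] = 2.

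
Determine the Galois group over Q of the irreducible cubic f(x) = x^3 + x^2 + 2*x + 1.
Gal(K/Q) = S_3 (symmetric group of order 6)

Compute the discriminant of x^3 + (1)*x^2 + (2)*x + (1): Δ = -23. Since Δ is not a rational square, the Galois group is not contained in A_3; it must be the full S_3 (irreducibility of the cubic rules out anything smaller).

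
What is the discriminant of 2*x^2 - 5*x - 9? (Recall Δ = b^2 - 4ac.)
Δ = 97

For a quadratic a x^2 + b x + c the discriminant is Δ = b^2 - 4ac = (-5)^2 - 4*(2)*(-9) = 25 - (-72) = 97.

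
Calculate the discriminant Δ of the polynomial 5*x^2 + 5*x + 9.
Δ = -155

For a quadratic a x^2 + b x + c the discriminant is Δ = b^2 - 4ac = (5)^2 - 4*(5)*(9) = 25 - (180) = -155.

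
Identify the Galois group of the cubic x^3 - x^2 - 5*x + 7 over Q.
Gal(K/Q) = S_3 (symmetric group of order 6)

Compute the discriminant of x^3 + (-1)*x^2 + (-5)*x + (7): Δ = -140. Since Δ is not a rational square, the Galois group is not contained in A_3; it must be the full S_3 (irreducibility of the cubic rules out anything smaller).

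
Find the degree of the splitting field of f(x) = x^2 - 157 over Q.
[K:Q] = 2

The polynomial x^2 - 157 is irreducible over Q since 157 is not a perfect square. Its splitting field is Q(sqrt(157)), which has degree 2 over Q.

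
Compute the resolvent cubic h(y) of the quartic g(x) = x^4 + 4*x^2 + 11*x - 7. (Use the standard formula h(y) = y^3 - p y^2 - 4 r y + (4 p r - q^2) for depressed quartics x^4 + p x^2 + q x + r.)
h(y) = y^3 - 4*y^2 + 28*y - 233

Identify coefficients: p = 4, q = 11, r = -7.
Plug into h(y) = y^3 - p y^2 - 4 r y + (4 p r - q^2):
  h(y) = y^3 - (4) y^2 - 4*(-7) y + (4*(4)*(-7) - (11)^2)
       = y^3 + (-4) y^2 + (28) y + (-233).
Simplifying: h(y) = y^3 - 4*y^2 + 28*y - 233.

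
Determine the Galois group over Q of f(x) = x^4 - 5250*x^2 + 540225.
Gal(K/Q) = Z/2Z (cyclic of order 2)

f factors as (x^2 - 105)(x^2 - 5145), so the splitting field is K = Q(sqrt(105), sqrt(5145)). The squarefree part of 105 is 105 and the squarefree part of 5145 is also 105, so sqrt(105) and sqrt(5145) are both rational multiples of sqrt(105). Hence Q(sqrt(105)) = Q(sqrt(5145)) = Q(sqrt(105)), and the splitting field collapses to a single degree-2 extension with Galois group Z/2Z.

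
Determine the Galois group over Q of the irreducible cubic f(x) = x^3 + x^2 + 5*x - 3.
Gal(K/Q) = S_3 (symmetric group of order 6)

Compute the discriminant of x^3 + (1)*x^2 + (5)*x + (-3): Δ = -976. Since Δ is not a rational square, the Galois group is not contained in A_3; it must be the full S_3 (irreducibility of the cubic rules out anything smaller).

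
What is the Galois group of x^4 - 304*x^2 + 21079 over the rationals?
Gal(K/Q) = V_4 (Klein four-group, Z/2Z × Z/2Z)

f factors as (x^2 - 197)(x^2 - 107), so the splitting field is K = Q(sqrt(197), sqrt(107)). The elements 197, 107, 21079 are all non-squares in Q, so sqrt(197) and sqrt(107) generate independent quadratic extensions. Thus [K:Q] = 4 and Gal(K/Q) is generated by the two order-2 automorphisms sqrt(197) ↦ -sqrt(197) and sqrt(107) ↦ -sqrt(107), giving V_4.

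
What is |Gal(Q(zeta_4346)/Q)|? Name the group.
|Gal(Q(zeta_4346)/Q)| = phi(4346) = 2080; group ≅ (Z/4346Z)^* ≅ Z/40Z × Z/52Z

The n-th cyclotomic polynomial Φ_4346(x) is the minimal polynomial of zeta_4346 over Q and has degree phi(4346) = 2080. So Q(zeta_4346) is a degree-2080 Galois extension with Galois group (Z/4346Z)^*. By CRT, (Z/4346Z)^* ≅ (Z/2Z)^* × (Z/41Z)^* × (Z/53Z)^*. Each prime-power unit group is (Z/2Z)^* ≅ trivial group (order 1); (Z/41Z)^* ≅ Z/40Z; (Z/53Z)^* ≅ Z/52Z. Hence Gal(Q(zeta_4346)/Q) ≅ Z/40Z × Z/52Z.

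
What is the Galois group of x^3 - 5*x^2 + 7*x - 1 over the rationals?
Gal(K/Q) = S_3 (symmetric group of order 6)

Compute the discriminant of x^3 + (-5)*x^2 + (7)*x + (-1): Δ = -44. Since Δ is not a rational square, the Galois group is not contained in A_3; it must be the full S_3 (irreducibility of the cubic rules out anything smaller).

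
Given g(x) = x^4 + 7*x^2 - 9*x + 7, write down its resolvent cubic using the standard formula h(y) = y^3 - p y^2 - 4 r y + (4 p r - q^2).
h(y) = y^3 - 7*y^2 - 28*y + 115

Identify coefficients: p = 7, q = -9, r = 7.
Plug into h(y) = y^3 - p y^2 - 4 r y + (4 p r - q^2):
  h(y) = y^3 - (7) y^2 - 4*(7) y + (4*(7)*(7) - (-9)^2)
       = y^3 + (-7) y^2 + (-28) y + (115).
Simplifying: h(y) = y^3 - 7*y^2 - 28*y + 115.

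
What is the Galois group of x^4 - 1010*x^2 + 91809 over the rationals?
Gal(K/Q) = Z/2Z (cyclic of order 2)

f factors as (x^2 - 101)(x^2 - 909), so the splitting field is K = Q(sqrt(101), sqrt(909)). The squarefree part of 101 is 101 and the squarefree part of 909 is also 101, so sqrt(101) and sqrt(909) are both rational multiples of sqrt(101). Hence Q(sqrt(101)) = Q(sqrt(909)) = Q(sqrt(101)), and the splitting field collapses to a single degree-2 extension with Galois group Z/2Z.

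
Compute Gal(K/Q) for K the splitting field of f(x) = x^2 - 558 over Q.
Gal(K/Q) = Z/2Z (cyclic of order 2)

x^2 - 558 is irreducible over Q since 558 is not a rational square. The splitting field Q(sqrt(558)) has degree 2 over Q, and its unique nontrivial automorphism is sqrt(558) ↦ -sqrt(558). Hence Gal(Q(sqrt(558))/Q) = Z/2Z.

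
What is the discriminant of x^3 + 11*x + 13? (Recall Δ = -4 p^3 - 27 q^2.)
Δ = -9887

For a depressed cubic x^3 + p x + q the discriminant is Δ = -4 p^3 - 27 q^2 = -4*(11)^3 - 27*(13)^2 = -5324 - 4563 = -9887.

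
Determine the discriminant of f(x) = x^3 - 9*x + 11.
Δ = -351

For a depressed cubic x^3 + p x + q the discriminant is Δ = -4 p^3 - 27 q^2 = -4*(-9)^3 - 27*(11)^2 = 2916 - 3267 = -351.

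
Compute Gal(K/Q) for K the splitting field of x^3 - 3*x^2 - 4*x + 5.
Gal(K/Q) = S_3 (symmetric group of order 6)

Compute the discriminant of x^3 + (-3)*x^2 + (-4)*x + (5): Δ = 1345. Since Δ is not a rational square, the Galois group is not contained in A_3; it must be the full S_3 (irreducibility of the cubic rules out anything smaller).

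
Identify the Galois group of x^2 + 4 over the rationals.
Gal(K/Q) = Z/2Z (cyclic of order 2)

x^2 + 4 is irreducible over Q since -4 is not a rational square. The splitting field Q(sqrt(-4)) has degree 2 over Q, and its unique nontrivial automorphism is sqrt(-4) ↦ -sqrt(-4). Hence Gal(Q(sqrt(-4))/Q) = Z/2Z.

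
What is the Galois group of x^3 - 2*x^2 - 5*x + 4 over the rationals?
Gal(K/Q) = S_3 (symmetric group of order 6)

Compute the discriminant of x^3 + (-2)*x^2 + (-5)*x + (4): Δ = 1016. Since Δ is not a rational square, the Galois group is not contained in A_3; it must be the full S_3 (irreducibility of the cubic rules out anything smaller).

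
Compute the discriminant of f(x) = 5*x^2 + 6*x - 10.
Δ = 236

For a quadratic a x^2 + b x + c the discriminant is Δ = b^2 - 4ac = (6)^2 - 4*(5)*(-10) = 36 - (-200) = 236.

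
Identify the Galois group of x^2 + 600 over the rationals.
Gal(K/Q) = Z/2Z (cyclic of order 2)

x^2 + 600 is irreducible over Q since -600 is not a rational square. The splitting field Q(sqrt(-600)) has degree 2 over Q, and its unique nontrivial automorphism is sqrt(-600) ↦ -sqrt(-600). Hence Gal(Q(sqrt(-600))/Q) = Z/2Z.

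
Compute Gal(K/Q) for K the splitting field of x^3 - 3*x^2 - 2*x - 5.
Gal(K/Q) = S_3 (symmetric group of order 6)

Compute the discriminant of x^3 + (-3)*x^2 + (-2)*x + (-5): Δ = -1687. Since Δ is not a rational square, the Galois group is not contained in A_3; it must be the full S_3 (irreducibility of the cubic rules out anything smaller).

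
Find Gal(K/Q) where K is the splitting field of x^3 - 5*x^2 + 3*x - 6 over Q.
Gal(K/Q) = S_3 (symmetric group of order 6)

Compute the discriminant of x^3 + (-5)*x^2 + (3)*x + (-6): Δ = -2235. Since Δ is not a rational square, the Galois group is not contained in A_3; it must be the full S_3 (irreducibility of the cubic rules out anything smaller).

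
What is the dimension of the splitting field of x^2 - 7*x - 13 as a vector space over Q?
[K:Q] = 2

The discriminant of x^2 + (-7)*x + (-13) is b^2 - 4c = 49 - (-52) = 101. Since 101 is not a perfect square in Q, the polynomial is irreducible over Q. Its two roots generate a degree-2 extension, so [K:Q] = 2.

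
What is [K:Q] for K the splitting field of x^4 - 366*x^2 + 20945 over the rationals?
[K:Q] = 4

f factors as (x^2 - 295)(x^2 - 71); the splitting field is K = Q(sqrt(295), sqrt(71)). Since 295, 71, and 20945 are all non-squares in Q, the three subfields Q(sqrt(295)), Q(sqrt(71)), Q(sqrt(20945)) are distinct degree-2 extensions, so [K:Q] = 4 (Klein four Galois group).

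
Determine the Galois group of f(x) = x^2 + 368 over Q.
Gal(K/Q) = Z/2Z (cyclic of order 2)

x^2 + 368 is irreducible over Q since -368 is not a rational square. The splitting field Q(sqrt(-368)) has degree 2 over Q, and its unique nontrivial automorphism is sqrt(-368) ↦ -sqrt(-368). Hence Gal(Q(sqrt(-368))/Q) = Z/2Z.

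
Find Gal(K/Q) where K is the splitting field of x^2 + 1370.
Gal(K/Q) = Z/2Z (cyclic of order 2)

x^2 + 1370 is irreducible over Q since -1370 is not a rational square. The splitting field Q(sqrt(-1370)) has degree 2 over Q, and its unique nontrivial automorphism is sqrt(-1370) ↦ -sqrt(-1370). Hence Gal(Q(sqrt(-1370))/Q) = Z/2Z.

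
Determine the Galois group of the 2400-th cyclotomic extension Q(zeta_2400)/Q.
|Gal(Q(zeta_2400)/Q)| = phi(2400) = 640; group ≅ (Z/2400Z)^* ≅ Z/2Z × Z/2Z × Z/8Z × Z/20Z

The n-th cyclotomic polynomial Φ_2400(x) is the minimal polynomial of zeta_2400 over Q and has degree phi(2400) = 640. So Q(zeta_2400) is a degree-640 Galois extension with Galois group (Z/2400Z)^*. By CRT, (Z/2400Z)^* ≅ (Z/32Z)^* × (Z/3Z)^* × (Z/25Z)^*. Each prime-power unit group is (Z/32Z)^* ≅ Z/2Z × Z/8Z; (Z/3Z)^* ≅ Z/2Z; (Z/25Z)^* ≅ Z/20Z. Hence Gal(Q(zeta_2400)/Q) ≅ Z/2Z × Z/2Z × Z/8Z × Z/20Z.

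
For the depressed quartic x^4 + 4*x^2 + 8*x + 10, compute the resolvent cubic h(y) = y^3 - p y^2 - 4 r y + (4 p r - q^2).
h(y) = y^3 - 4*y^2 - 40*y + 96

Identify coefficients: p = 4, q = 8, r = 10.
Plug into h(y) = y^3 - p y^2 - 4 r y + (4 p r - q^2):
  h(y) = y^3 - (4) y^2 - 4*(10) y + (4*(4)*(10) - (8)^2)
       = y^3 + (-4) y^2 + (-40) y + (96).
Simplifying: h(y) = y^3 - 4*y^2 - 40*y + 96.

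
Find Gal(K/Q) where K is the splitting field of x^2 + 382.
Gal(K/Q) = Z/2Z (cyclic of order 2)

x^2 + 382 is irreducible over Q since -382 is not a rational square. The splitting field Q(sqrt(-382)) has degree 2 over Q, and its unique nontrivial automorphism is sqrt(-382) ↦ -sqrt(-382). Hence Gal(Q(sqrt(-382))/Q) = Z/2Z.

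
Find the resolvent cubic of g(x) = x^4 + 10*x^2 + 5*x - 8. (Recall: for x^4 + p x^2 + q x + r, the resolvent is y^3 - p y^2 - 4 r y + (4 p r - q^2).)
h(y) = y^3 - 10*y^2 + 32*y - 345

Identify coefficients: p = 10, q = 5, r = -8.
Plug into h(y) = y^3 - p y^2 - 4 r y + (4 p r - q^2):
  h(y) = y^3 - (10) y^2 - 4*(-8) y + (4*(10)*(-8) - (5)^2)
       = y^3 + (-10) y^2 + (32) y + (-345).
Simplifying: h(y) = y^3 - 10*y^2 + 32*y - 345.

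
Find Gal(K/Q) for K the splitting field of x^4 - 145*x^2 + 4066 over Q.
Gal(K/Q) = V_4 (Klein four-group, Z/2Z × Z/2Z)

f factors as (x^2 - 38)(x^2 - 107), so the splitting field is K = Q(sqrt(38), sqrt(107)). The elements 38, 107, 4066 are all non-squares in Q, so sqrt(38) and sqrt(107) generate independent quadratic extensions. Thus [K:Q] = 4 and Gal(K/Q) is generated by the two order-2 automorphisms sqrt(38) ↦ -sqrt(38) and sqrt(107) ↦ -sqrt(107), giving V_4.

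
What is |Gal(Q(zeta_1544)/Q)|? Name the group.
|Gal(Q(zeta_1544)/Q)| = phi(1544) = 768; group ≅ (Z/1544Z)^* ≅ Z/2Z × Z/2Z × Z/192Z

The n-th cyclotomic polynomial Φ_1544(x) is the minimal polynomial of zeta_1544 over Q and has degree phi(1544) = 768. So Q(zeta_1544) is a degree-768 Galois extension with Galois group (Z/1544Z)^*. By CRT, (Z/1544Z)^* ≅ (Z/8Z)^* × (Z/193Z)^*. Each prime-power unit group is (Z/8Z)^* ≅ Z/2Z × Z/2Z; (Z/193Z)^* ≅ Z/192Z. Hence Gal(Q(zeta_1544)/Q) ≅ Z/2Z × Z/2Z × Z/192Z.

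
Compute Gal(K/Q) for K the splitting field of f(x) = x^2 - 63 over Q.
Gal(K/Q) = Z/2Z (cyclic of order 2)

x^2 - 63 is irreducible over Q since 63 is not a rational square. The splitting field Q(sqrt(63)) has degree 2 over Q, and its unique nontrivial automorphism is sqrt(63) ↦ -sqrt(63). Hence Gal(Q(sqrt(63))/Q) = Z/2Z.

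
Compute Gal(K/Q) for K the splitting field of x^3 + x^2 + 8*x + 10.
Gal(K/Q) = S_3 (symmetric group of order 6)

Compute the discriminant of x^3 + (1)*x^2 + (8)*x + (10): Δ = -3284. Since Δ is not a rational square, the Galois group is not contained in A_3; it must be the full S_3 (irreducibility of the cubic rules out anything smaller).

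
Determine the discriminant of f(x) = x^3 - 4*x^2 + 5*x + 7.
Δ = -2151

For x^3 + a x^2 + b x + c the discriminant is Δ = 18 a b c - 4 a^3 c + a^2 b^2 - 4 b^3 - 27 c^2.
Plug a = -4, b = 5, c = 7:
  18*(-4)*(5)*(7) - 4*(-4)^3*(7) + (-4)^2*(5)^2 - 4*(5)^3 - 27*(7)^2
  = -2520 + (1792) + 400 + (-500) + (-1323)
  = -2151.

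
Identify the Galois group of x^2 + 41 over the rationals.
Gal(K/Q) = Z/2Z (cyclic of order 2)

x^2 + 41 is irreducible over Q since -41 is not a rational square. The splitting field Q(sqrt(-41)) has degree 2 over Q, and its unique nontrivial automorphism is sqrt(-41) ↦ -sqrt(-41). Hence Gal(Q(sqrt(-41))/Q) = Z/2Z.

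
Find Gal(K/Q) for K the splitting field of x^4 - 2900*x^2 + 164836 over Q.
Gal(K/Q) = Z/2Z (cyclic of order 2)

f factors as (x^2 - 58)(x^2 - 2842), so the splitting field is K = Q(sqrt(58), sqrt(2842)). The squarefree part of 58 is 58 and the squarefree part of 2842 is also 58, so sqrt(58) and sqrt(2842) are both rational multiples of sqrt(58). Hence Q(sqrt(58)) = Q(sqrt(2842)) = Q(sqrt(58)), and the splitting field collapses to a single degree-2 extension with Galois group Z/2Z.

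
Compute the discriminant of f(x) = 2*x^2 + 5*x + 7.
Δ = -31

For a quadratic a x^2 + b x + c the discriminant is Δ = b^2 - 4ac = (5)^2 - 4*(2)*(7) = 25 - (56) = -31.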